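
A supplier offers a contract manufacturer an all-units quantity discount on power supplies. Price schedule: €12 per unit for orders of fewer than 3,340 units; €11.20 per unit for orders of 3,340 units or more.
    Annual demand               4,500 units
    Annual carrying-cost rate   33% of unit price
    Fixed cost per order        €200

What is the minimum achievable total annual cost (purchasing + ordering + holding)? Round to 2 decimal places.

€56,669.83

H₁ = 33%×€12 = €3.9600;  H₂ = 33%×€11.20 = €3.6960
EOQ₁ = √(2×4,500×200/3.9600) = 674.20  (< 3,340, feasible at tier 1)
EOQ₂ = √(2×4,500×200/3.6960) = 697.86  (< 3,340 → use Q = 3,340 at tier-2 price)
TC(tier 1 (EOQ₁), Q≈674.2) = €56,669.83
TC(tier 2, Q≈3,340.0) = €56,841.78
Minimum at tier 1 (EOQ₁): €56,669.83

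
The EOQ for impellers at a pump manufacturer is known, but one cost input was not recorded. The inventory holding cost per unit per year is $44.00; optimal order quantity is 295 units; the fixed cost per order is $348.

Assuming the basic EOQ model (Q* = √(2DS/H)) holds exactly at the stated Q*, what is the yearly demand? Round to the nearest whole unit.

Since Q* = (2DS/H)^½, squaring gives Q*²·H = 2DS.
D = Q²H / (2S) = 295² × 44 / (2 × 348) = 5,501.58

5,502 units per year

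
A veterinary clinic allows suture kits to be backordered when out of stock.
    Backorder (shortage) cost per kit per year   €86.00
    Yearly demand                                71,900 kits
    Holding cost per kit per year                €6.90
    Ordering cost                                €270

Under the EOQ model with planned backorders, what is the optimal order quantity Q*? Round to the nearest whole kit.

2,465 kits

Basic EOQ = √(2·71,900·270/6.9) = 2,372.121
Backorder adjustment √((H+b)/b) = √((6.9+86)/86) = 1.0393
Q* = 2,372.121 × 1.0393 ≈ 2,465.45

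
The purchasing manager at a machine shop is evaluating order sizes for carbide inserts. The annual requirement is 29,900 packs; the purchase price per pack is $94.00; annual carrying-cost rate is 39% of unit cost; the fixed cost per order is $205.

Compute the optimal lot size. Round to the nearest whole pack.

Carrying cost H = $94 × 39% = $36.6600/pack/yr
EOQ = √(2DS/H) = √(2 × 29,900 × 205 / 36.66)
    = √(334,397.16) ≈ 578.27

578 packs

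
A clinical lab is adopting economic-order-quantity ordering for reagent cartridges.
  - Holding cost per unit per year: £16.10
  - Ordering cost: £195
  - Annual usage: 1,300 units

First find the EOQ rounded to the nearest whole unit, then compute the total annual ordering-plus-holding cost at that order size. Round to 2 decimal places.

£2,857.05

Optimal lot size Q* = (2 × 1,300 × £195 / £16.1)^½ ≈ 177.46 → Q = 177 units
Ordering: D/Q × S = 1,300/177 × £195 = £1,432.20
Holding:  Q/2 × H = 177/2 × £16.1 = £1,424.85
Total = £1,432.20 + £1,424.85 = £2,857.05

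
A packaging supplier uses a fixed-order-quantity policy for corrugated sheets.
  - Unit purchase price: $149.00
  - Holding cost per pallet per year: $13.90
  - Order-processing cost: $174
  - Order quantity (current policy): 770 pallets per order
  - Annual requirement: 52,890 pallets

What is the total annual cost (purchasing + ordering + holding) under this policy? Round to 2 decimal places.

Annual ordering cost = (D/Q)·S = (52,890/770) × 174 = $11,951.77
Annual holding cost  = (Q/2)·H = (770/2) × 13.9 = $5,351.50
Purchase cost = D·C = 52,890 × 149 = $7,880,610.00
Total = $11,951.77 + $5,351.50 + $7,880,610.00 = $7,897,913.27

$7,897,913.27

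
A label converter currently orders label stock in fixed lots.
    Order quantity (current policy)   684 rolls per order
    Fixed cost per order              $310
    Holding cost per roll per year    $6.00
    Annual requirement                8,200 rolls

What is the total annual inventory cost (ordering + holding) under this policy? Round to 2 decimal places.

$5,768.37

Orders/yr = 8,200/684 = 11.988; ordering cost = 11.988 × $310 = $3,716.37
Average inventory = 684/2 = 342; holding cost = 342 × $6 = $2,052.00
Total = $3,716.37 + $2,052.00 = $5,768.37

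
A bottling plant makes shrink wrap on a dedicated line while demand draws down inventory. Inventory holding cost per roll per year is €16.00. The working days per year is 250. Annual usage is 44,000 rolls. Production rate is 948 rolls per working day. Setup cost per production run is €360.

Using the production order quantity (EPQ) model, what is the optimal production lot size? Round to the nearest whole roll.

Daily demand d = 44,000/250 = 176.000; p = 948; 1 − d/p = 0.81435
EPQ = √(2DS / (H(1 − d/p)))
    = √(2 × 44,000 × 360 / (16 × 0.81435)) ≈ 1,559.29

1,559 rolls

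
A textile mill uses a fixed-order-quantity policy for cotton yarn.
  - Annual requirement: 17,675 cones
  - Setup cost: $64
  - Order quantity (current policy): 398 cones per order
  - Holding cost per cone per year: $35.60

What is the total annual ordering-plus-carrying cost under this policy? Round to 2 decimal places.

$9,926.61

Ordering: D/Q × S = 17,675/398 × $64 = $2,842.21
Holding:  Q/2 × H = 398/2 × $35.6 = $7,084.40
Total = $2,842.21 + $7,084.40 = $9,926.61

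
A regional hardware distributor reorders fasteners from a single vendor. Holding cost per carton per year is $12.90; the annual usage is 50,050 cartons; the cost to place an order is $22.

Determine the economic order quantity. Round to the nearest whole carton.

Optimal lot size Q* = (2 × 50,050 × $22 / $12.9)^½ ≈ 413.17

413 cartons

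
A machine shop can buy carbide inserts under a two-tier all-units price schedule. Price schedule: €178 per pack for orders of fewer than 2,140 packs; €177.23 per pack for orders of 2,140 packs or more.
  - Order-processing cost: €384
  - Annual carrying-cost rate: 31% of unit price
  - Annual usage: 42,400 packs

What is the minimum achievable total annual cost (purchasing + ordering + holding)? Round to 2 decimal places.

€7,580,947.42

H₁ = 31%×€178 = €55.1800;  H₂ = 31%×€177.23 = €54.9413
EOQ₁ = √(2×42,400×384/55.1800) = 768.20  (< 2,140, feasible at tier 1)
EOQ₂ = √(2×42,400×384/54.9413) = 769.86  (< 2,140 → use Q = 2,140 at tier-2 price)
TC(tier 1 (EOQ₁), Q≈768.2) = €7,589,589.12
TC(tier 2, Q≈2,140.0) = €7,580,947.42
Minimum at tier 2: €7,580,947.42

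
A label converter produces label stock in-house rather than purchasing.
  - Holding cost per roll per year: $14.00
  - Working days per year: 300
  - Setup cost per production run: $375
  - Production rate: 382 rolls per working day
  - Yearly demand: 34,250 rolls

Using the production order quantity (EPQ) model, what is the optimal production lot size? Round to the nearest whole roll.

1,618 rolls

Daily demand d = 34,250/300 = 114.167; p = 382; 1 − d/p = 0.70113
EPQ = √(2DS / (H(1 − d/p)))
    = √(2 × 34,250 × 375 / (14 × 0.70113)) ≈ 1,617.69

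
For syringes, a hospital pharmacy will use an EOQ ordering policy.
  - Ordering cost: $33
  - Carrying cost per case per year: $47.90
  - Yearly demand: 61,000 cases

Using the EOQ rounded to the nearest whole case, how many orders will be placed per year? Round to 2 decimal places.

Q* = √(2·D·S / H) = √(2·61,000·33 / 47.9) = √84,050.1 ≈ 289.91 → Q = 290
Orders per year = D/Q = 61,000 / 290 = 210.345

210.34 orders per year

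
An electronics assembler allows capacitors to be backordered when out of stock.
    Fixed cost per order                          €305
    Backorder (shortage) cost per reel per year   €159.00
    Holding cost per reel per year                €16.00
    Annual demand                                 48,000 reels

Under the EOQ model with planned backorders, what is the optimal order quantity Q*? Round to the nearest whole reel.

1,419 reels

Q* = √(2DS/H) · √((H + b)/b)
   = √(2 × 48,000 × 305 / 16) · √((16 + 159) / 159)
   = 1,352.775 × 1.0491 ≈ 1,419.21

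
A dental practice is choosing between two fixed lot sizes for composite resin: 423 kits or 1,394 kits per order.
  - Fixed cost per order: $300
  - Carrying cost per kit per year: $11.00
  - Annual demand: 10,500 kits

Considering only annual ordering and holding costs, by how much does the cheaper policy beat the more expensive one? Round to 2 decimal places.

$153.38

TC(Q) = (D/Q)S + (Q/2)H
TC(423) = (10,500/423)×300 + (423/2)×11 = $9,773.31
TC(1,394) = (10,500/1,394)×300 + (1,394/2)×11 = $9,926.68
|ΔTC| = |$9,773.31 − $9,926.68| = $153.38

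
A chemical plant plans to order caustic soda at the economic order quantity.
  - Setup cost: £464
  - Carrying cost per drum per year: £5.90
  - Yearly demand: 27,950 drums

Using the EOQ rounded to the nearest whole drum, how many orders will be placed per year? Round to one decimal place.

13.3 orders per year

2DS/H = 2·27,950·464/5.9 = 4,396,203.39
EOQ = √4,396,203.39 ≈ 2,096.71 → Q = 2,097
N = D/Q = 27,950/2,097 ≈ 13.329 orders/yr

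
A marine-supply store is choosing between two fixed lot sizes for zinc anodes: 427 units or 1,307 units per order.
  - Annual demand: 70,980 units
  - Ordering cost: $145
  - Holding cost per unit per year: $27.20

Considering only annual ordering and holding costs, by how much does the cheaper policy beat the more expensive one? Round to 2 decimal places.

TC(Q) = (D/Q)S + (Q/2)H
TC(427) = (70,980/427)×145 + (427/2)×27.2 = $29,910.48
TC(1,307) = (70,980/1,307)×145 + (1,307/2)×27.2 = $25,649.80
|ΔTC| = |$29,910.48 − $25,649.80| = $4,260.68

$4,260.68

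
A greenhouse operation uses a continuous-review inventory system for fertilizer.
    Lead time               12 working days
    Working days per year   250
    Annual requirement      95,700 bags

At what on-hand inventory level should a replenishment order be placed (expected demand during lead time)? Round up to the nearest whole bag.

4,594 bags

Daily demand d = 95,700 / 250 = 382.800 bags/day
Demand during lead time = 382.800 × 12 = 4,593.60
Reorder point = 4,593.60 → round up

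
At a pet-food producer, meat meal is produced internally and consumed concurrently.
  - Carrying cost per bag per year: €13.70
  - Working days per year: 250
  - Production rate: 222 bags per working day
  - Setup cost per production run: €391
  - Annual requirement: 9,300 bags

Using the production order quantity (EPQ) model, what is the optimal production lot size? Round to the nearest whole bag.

799 bags

d = 9,300/250 = 37.2000 bags/day;  effective holding cost H(1 − d/p) = 13.7·(1 − 37.2000/222) = 11.40432
Q* = √(2DS / H_eff) = √(2·9,300·391 / 11.40432) ≈ 798.56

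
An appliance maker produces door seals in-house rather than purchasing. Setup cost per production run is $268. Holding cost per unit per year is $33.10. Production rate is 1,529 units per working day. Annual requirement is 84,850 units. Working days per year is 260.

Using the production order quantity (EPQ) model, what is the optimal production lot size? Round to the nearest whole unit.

1,322 units

Daily demand d = 84,850/260 = 326.346; p = 1529; 1 − d/p = 0.78656
EPQ = √(2DS / (H(1 − d/p)))
    = √(2 × 84,850 × 268 / (33.1 × 0.78656)) ≈ 1,321.68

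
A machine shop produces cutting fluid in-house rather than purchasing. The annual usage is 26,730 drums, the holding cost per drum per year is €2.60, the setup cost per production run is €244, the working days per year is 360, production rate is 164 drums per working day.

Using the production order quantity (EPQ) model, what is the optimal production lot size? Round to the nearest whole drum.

3,028 drums

d = 26,730/360 = 74.2500 drums/day;  effective holding cost H(1 − d/p) = 2.6·(1 − 74.2500/164) = 1.42287
Q* = √(2DS / H_eff) = √(2·26,730·244 / 1.42287) ≈ 3,027.80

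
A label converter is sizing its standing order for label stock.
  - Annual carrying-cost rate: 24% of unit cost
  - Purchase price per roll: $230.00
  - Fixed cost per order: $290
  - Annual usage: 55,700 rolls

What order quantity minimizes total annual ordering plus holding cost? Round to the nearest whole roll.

765 rolls

Carrying cost H = $230 × 24% = $55.2000/roll/yr
EOQ = √(2DS/H) = √(2 × 55,700 × 290 / 55.2)
    = √(585,253.62) ≈ 765.02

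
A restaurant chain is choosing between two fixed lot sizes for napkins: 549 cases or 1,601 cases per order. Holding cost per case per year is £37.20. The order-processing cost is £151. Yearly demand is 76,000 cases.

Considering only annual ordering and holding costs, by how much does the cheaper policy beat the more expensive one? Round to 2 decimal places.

For each Q, cost = (D/Q)·S + (Q/2)·H.
TC(549) = (76,000/549)×151 + (549/2)×37.2 = £31,114.86
TC(1,601) = (76,000/1,601)×151 + (1,601/2)×37.2 = £36,946.62
|ΔTC| = |£31,114.86 − £36,946.62| = £5,831.76

£5,831.76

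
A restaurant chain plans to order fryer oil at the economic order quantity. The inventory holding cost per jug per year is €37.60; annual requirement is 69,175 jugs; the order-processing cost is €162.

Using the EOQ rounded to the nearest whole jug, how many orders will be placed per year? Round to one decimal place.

89.6 orders per year

2DS/H = 2·69,175·162/37.6 = 596,082.45
EOQ = √596,082.45 ≈ 772.06 → Q = 772
N = D/Q = 69,175/772 ≈ 89.605 orders/yr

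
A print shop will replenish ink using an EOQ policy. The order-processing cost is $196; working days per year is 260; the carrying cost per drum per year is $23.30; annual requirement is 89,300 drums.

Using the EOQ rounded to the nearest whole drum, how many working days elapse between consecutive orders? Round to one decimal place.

3.6 days

EOQ = √(2DS/H) = √(2 × 89,300 × 196 / 23.3)
    = √(1,502,386.27) ≈ 1,225.72 → Q = 1,226 drums
Cycle time = (working days × Q)/D = (260 × 1,226) / 89,300 = 3.570 days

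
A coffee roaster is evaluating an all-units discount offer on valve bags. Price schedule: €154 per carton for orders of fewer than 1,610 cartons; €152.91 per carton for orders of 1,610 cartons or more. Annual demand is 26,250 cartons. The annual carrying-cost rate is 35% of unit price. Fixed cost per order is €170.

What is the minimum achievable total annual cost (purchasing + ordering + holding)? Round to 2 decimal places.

H₁ = 35%×€154 = €53.9000;  H₂ = 35%×€152.91 = €53.5185
EOQ₁ = √(2×26,250×170/53.9000) = 406.92  (< 1,610, feasible at tier 1)
EOQ₂ = √(2×26,250×170/53.5185) = 408.37  (< 1,610 → use Q = 1,610 at tier-2 price)
TC(tier 1 (EOQ₁), Q≈406.9) = €4,064,433.02
TC(tier 2, Q≈1,610.0) = €4,059,741.63
Minimum at tier 2: €4,059,741.63

€4,059,741.63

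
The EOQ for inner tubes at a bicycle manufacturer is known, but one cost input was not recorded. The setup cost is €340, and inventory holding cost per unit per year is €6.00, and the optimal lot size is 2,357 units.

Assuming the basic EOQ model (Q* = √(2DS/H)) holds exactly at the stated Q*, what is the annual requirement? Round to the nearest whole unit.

EOQ relation: Q² = 2DS/H, so rearrange for the unknown.
D = Q²H / (2S) = 2,357² × 6 / (2 × 340) = 49,018.67

49,019 units per year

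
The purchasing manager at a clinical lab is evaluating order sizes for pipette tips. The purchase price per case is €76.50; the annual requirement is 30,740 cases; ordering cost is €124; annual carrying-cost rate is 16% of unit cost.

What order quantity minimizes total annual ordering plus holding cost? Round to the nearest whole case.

Holding cost per case per year: H = 16% × €76.5 = €12.2400
Optimal lot size Q* = (2 × 30,740 × €124 / €12.24)^½ ≈ 789.20

789 cases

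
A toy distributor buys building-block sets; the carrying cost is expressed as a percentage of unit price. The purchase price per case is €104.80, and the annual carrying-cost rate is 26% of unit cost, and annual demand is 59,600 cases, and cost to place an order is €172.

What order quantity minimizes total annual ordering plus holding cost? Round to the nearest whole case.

Holding cost per case per year: H = 26% × €104.8 = €27.2480
Q* = √(2·D·S / H) = √(2·59,600·172 / 27.248) = √752,436.9 ≈ 867.43

867 cases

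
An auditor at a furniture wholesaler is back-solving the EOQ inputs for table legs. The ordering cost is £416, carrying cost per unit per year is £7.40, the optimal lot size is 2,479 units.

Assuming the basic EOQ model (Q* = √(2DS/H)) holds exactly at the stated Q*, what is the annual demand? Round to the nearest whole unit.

54,659 units per year

From Q* = √(2DS/H) ⇒ Q*² = 2DS/H.
D = Q²H / (2S) = 2,479² × 7.4 / (2 × 416) = 54,658.97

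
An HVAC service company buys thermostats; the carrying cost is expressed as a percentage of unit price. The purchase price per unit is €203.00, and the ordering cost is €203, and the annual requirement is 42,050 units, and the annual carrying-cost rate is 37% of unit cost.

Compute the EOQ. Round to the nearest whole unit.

Carrying cost H = €203 × 37% = €75.1100/unit/yr
Optimal lot size Q* = (2 × 42,050 × €203 / €75.11)^½ ≈ 476.76

477 units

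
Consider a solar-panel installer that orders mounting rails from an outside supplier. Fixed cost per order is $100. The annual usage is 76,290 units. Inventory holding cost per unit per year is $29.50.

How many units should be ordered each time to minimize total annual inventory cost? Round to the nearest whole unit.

719 units

EOQ = √(2DS/H) = √(2 × 76,290 × 100 / 29.5)
    = √(517,220.34) ≈ 719.18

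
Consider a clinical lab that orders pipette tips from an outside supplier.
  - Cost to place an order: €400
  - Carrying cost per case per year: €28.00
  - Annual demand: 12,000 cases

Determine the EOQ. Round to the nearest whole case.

586 cases

Q* = √(2·D·S / H) = √(2·12,000·400 / 28) = √342,857.1 ≈ 585.54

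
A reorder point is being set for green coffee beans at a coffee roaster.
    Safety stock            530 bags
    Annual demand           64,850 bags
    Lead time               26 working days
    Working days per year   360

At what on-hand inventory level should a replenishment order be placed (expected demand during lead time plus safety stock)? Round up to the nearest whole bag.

Daily demand d = 64,850 / 360 = 180.139 bags/day
Demand during lead time = 180.139 × 26 = 4,683.61
Reorder point = 4,683.61 + 530 = 5,213.61 → round up

5,214 bags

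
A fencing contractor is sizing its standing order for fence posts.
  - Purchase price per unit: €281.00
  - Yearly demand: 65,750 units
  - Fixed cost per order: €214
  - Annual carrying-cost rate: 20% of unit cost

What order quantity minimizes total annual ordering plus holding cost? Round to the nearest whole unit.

708 units

Carrying cost H = €281 × 20% = €56.2000/unit/yr
Q* = √(2·D·S / H) = √(2·65,750·214 / 56.2) = √500,729.5 ≈ 707.62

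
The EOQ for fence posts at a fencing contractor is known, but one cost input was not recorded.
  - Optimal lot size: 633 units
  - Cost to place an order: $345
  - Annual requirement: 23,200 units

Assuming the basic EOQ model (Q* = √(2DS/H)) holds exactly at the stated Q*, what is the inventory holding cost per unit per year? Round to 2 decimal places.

$39.95

EOQ relation: Q² = 2DS/H, so rearrange for the unknown.
H = 2DS / Q² = 2 × 23,200 × 345 / 633² = 39.9512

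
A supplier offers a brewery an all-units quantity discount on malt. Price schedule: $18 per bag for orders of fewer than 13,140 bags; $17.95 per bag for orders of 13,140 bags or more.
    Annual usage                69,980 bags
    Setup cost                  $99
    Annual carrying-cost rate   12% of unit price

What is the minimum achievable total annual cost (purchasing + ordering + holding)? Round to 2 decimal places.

$1,265,110.74

H₁ = 12%×$18 = $2.1600;  H₂ = 12%×$17.95 = $2.1540
EOQ₁ = √(2×69,980×99/2.1600) = 2,532.75  (< 13,140, feasible at tier 1)
EOQ₂ = √(2×69,980×99/2.1540) = 2,536.28  (< 13,140 → use Q = 13,140 at tier-2 price)
TC(tier 1 (EOQ₁), Q≈2,532.8) = $1,265,110.74
TC(tier 2, Q≈13,140.0) = $1,270,820.03
Minimum at tier 1 (EOQ₁): $1,265,110.74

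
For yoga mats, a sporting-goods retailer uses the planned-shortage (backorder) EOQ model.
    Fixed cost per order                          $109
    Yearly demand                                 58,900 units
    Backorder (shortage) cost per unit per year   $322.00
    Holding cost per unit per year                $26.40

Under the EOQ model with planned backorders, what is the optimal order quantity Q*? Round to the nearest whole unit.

Q* = √(2DS/H) · √((H + b)/b)
   = √(2 × 58,900 × 109 / 26.4) · √((26.4 + 322) / 322)
   = 697.403 × 1.0402 ≈ 725.43

725 units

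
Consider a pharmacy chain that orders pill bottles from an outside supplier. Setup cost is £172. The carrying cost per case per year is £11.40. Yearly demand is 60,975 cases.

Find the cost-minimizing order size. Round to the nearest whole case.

2DS/H = 2·60,975·172/11.4 = 1,839,947.37
EOQ = √1,839,947.37 ≈ 1,356.45

1,356 cases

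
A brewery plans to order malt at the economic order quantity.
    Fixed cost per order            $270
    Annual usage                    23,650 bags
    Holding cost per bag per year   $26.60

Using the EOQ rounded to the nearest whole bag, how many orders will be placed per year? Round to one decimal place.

2DS/H = 2·23,650·270/26.6 = 480,112.78
EOQ = √480,112.78 ≈ 692.90 → Q = 693
Orders per year = D/Q = 23,650 / 693 = 34.127

34.1 orders per year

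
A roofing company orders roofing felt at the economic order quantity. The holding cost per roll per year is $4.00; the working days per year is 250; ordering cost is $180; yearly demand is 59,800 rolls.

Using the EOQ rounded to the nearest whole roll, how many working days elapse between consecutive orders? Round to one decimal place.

9.7 days

Optimal lot size Q* = (2 × 59,800 × $180 / $4)^½ ≈ 2,319.91 → Q = 2,320 rolls
Cycle time = (working days × Q)/D = (250 × 2,320) / 59,800 = 9.699 days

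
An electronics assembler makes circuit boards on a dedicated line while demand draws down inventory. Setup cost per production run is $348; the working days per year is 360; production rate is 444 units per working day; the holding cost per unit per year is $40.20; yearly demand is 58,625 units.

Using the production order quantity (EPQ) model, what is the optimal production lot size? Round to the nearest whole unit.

1,266 units

Daily demand d = 58,625/360 = 162.847; p = 444; 1 − d/p = 0.63323
EPQ = √(2DS / (H(1 − d/p)))
    = √(2 × 58,625 × 348 / (40.2 × 0.63323)) ≈ 1,266.06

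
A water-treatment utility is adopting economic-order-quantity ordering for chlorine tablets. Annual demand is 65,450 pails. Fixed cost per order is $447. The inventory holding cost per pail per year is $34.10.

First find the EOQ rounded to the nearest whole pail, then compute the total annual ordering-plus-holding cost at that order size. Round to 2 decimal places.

Optimal lot size Q* = (2 × 65,450 × $447 / $34.1)^½ ≈ 1,309.92 → Q = 1,310 pails
Ordering: D/Q × S = 65,450/1,310 × $447 = $22,332.94
Holding:  Q/2 × H = 1,310/2 × $34.1 = $22,335.50
Total = $22,332.94 + $22,335.50 = $44,668.44

$44,668.44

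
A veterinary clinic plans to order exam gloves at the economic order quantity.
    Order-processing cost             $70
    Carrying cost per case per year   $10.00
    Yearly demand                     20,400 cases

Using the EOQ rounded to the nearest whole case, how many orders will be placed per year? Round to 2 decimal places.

Q* = √(2·D·S / H) = √(2·20,400·70 / 10) = √285,600.0 ≈ 534.42 → Q = 534
Orders per year = D/Q = 20,400 / 534 = 38.202

38.20 orders per year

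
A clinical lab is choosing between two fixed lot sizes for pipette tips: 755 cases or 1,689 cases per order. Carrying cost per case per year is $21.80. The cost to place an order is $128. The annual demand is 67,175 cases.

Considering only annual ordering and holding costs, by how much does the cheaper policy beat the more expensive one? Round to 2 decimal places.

Annual cost at Q: ordering D·S/Q plus holding Q·H/2.
TC(755) = (67,175/755)×128 + (755/2)×21.8 = $19,618.11
TC(1,689) = (67,175/1,689)×128 + (1,689/2)×21.8 = $23,500.92
|ΔTC| = |$19,618.11 − $23,500.92| = $3,882.81

$3,882.81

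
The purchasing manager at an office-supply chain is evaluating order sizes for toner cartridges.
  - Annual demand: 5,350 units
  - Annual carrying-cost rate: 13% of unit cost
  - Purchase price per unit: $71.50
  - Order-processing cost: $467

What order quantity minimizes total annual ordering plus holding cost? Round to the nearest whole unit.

Holding cost per unit per year: H = 13% × $71.5 = $9.2950
EOQ = √(2DS/H) = √(2 × 5,350 × 467 / 9.295)
    = √(537,590.10) ≈ 733.21

733 units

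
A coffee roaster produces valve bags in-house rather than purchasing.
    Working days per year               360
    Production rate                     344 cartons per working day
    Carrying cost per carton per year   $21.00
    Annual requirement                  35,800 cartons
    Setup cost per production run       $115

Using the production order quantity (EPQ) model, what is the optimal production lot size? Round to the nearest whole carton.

d = 35,800/360 = 99.4444 cartons/day;  effective holding cost H(1 − d/p) = 21·(1 − 99.4444/344) = 14.92926
Q* = √(2DS / H_eff) = √(2·35,800·115 / 14.92926) ≈ 742.65

743 cartons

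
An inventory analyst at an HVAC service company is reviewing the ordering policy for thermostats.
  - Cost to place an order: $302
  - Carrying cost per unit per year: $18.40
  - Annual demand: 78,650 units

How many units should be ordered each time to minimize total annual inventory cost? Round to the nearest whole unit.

2DS/H = 2·78,650·302/18.4 = 2,581,771.74
EOQ = √2,581,771.74 ≈ 1,606.79

1,607 units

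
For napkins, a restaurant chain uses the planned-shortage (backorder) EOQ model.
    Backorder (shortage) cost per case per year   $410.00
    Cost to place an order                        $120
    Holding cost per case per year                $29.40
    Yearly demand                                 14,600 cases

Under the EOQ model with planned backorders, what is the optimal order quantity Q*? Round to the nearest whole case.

Basic EOQ = √(2·14,600·120/29.4) = 345.230
Backorder adjustment √((H+b)/b) = √((29.4+410)/410) = 1.0352
Q* = 345.230 × 1.0352 ≈ 357.39

357 cases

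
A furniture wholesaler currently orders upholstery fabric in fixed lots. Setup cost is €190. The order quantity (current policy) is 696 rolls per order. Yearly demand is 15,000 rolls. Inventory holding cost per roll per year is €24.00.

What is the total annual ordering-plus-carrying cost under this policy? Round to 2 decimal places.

Orders/yr = 15,000/696 = 21.552; ordering cost = 21.552 × €190 = €4,094.83
Average inventory = 696/2 = 348; holding cost = 348 × €24 = €8,352.00
Total = €4,094.83 + €8,352.00 = €12,446.83

€12,446.83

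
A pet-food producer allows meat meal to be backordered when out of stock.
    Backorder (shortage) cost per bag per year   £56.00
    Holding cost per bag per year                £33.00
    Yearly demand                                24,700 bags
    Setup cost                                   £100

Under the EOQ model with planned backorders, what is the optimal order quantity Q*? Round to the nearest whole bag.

488 bags

Basic EOQ = √(2·24,700·100/33) = 386.907
Backorder adjustment √((H+b)/b) = √((33+56)/56) = 1.2607
Q* = 386.907 × 1.2607 ≈ 487.76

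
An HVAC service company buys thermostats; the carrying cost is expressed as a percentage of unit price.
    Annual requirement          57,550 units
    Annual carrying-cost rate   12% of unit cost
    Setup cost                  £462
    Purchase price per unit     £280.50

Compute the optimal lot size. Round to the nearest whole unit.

1,257 units

Holding cost per unit per year: H = 12% × £280.5 = £33.6600
EOQ = √(2DS/H) = √(2 × 57,550 × 462 / 33.66)
    = √(1,579,803.92) ≈ 1,256.90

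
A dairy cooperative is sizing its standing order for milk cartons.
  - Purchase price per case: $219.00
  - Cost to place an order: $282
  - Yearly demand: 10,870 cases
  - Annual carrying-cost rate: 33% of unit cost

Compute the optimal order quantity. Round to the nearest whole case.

291 cases

Carrying cost H = $219 × 33% = $72.2700/case/yr
EOQ = √(2DS/H) = √(2 × 10,870 × 282 / 72.27)
    = √(84,830.22) ≈ 291.26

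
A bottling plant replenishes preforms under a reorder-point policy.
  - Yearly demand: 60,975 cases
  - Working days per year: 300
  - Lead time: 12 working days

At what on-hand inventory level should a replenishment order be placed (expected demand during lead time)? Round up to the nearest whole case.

Daily demand d = 60,975 / 300 = 203.250 cases/day
Demand during lead time = 203.250 × 12 = 2,439.00
Reorder point = 2,439.00 → round up

2,439 cases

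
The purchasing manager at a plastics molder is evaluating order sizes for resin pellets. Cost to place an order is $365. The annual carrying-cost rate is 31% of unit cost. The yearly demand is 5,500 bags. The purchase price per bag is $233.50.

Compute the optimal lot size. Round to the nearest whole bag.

236 bags

H = i·C = 0.31 × $233.5 = $72.3850 per bag-year
EOQ = √(2DS/H) = √(2 × 5,500 × 365 / 72.385)
    = √(55,467.29) ≈ 235.51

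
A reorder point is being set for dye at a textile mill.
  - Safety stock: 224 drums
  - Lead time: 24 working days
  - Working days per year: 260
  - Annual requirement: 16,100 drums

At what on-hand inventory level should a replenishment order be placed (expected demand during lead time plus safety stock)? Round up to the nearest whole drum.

Daily demand d = 16,100 / 260 = 61.923 drums/day
Demand during lead time = 61.923 × 24 = 1,486.15
Reorder point = 1,486.15 + 224 = 1,710.15 → round up

1,711 drums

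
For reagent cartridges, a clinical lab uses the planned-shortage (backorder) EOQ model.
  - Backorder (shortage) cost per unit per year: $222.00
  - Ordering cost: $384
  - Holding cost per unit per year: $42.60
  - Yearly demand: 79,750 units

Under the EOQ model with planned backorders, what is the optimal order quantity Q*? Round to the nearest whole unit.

Basic EOQ = √(2·79,750·384/42.6) = 1,199.061
Backorder adjustment √((H+b)/b) = √((42.6+222)/222) = 1.0917
Q* = 1,199.061 × 1.0917 ≈ 1,309.06

1,309 units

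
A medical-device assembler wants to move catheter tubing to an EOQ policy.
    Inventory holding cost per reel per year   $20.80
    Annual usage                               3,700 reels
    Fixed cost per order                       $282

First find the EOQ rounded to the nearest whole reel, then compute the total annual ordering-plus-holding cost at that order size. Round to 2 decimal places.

Optimal lot size Q* = (2 × 3,700 × $282 / $20.8)^½ ≈ 316.74 → Q = 317 reels
Ordering: D/Q × S = 3,700/317 × $282 = $3,291.48
Holding:  Q/2 × H = 317/2 × $20.8 = $3,296.80
Total = $3,291.48 + $3,296.80 = $6,588.28

$6,588.28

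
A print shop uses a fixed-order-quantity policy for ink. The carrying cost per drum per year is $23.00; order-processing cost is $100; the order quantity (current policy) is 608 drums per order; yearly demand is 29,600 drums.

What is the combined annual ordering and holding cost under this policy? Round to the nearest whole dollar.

Ordering: D/Q × S = 29,600/608 × $100 = $4,868.42
Holding:  Q/2 × H = 608/2 × $23 = $6,992.00
Total = $4,868.42 + $6,992.00 = $11,860.42

$11,860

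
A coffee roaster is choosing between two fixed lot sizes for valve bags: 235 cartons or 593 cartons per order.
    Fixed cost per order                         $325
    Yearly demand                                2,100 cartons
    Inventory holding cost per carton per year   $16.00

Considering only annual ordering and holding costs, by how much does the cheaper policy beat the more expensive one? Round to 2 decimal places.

Annual cost at Q: ordering D·S/Q plus holding Q·H/2.
TC(235) = (2,100/235)×325 + (235/2)×16 = $4,784.26
TC(593) = (2,100/593)×325 + (593/2)×16 = $5,894.93
Lots of 235 are cheaper by $1,110.67.

$1,110.67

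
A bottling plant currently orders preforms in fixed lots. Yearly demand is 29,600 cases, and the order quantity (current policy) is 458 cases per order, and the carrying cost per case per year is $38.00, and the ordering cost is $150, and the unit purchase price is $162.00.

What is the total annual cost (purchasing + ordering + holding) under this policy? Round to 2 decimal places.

$4,813,596.32

Ordering: D/Q × S = 29,600/458 × $150 = $9,694.32
Holding:  Q/2 × H = 458/2 × $38 = $8,702.00
Purchase cost = D·C = 29,600 × 162 = $4,795,200.00
Total = $9,694.32 + $8,702.00 + $4,795,200.00 = $4,813,596.32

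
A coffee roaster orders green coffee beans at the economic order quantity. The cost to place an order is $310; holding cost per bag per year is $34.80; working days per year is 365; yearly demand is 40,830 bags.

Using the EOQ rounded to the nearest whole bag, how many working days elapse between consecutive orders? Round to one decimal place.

7.6 days

2DS/H = 2·40,830·310/34.8 = 727,431.03
EOQ = √727,431.03 ≈ 852.90 → Q = 853 bags
Days between orders = 365 / (D/Q) = 365 / 47.866 ≈ 7.625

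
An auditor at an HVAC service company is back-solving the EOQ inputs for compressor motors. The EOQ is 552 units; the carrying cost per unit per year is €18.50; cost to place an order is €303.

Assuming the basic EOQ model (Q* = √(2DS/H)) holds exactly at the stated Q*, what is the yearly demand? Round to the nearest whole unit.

Since Q* = (2DS/H)^½, squaring gives Q*²·H = 2DS.
D = Q²H / (2S) = 552² × 18.5 / (2 × 303) = 9,302.02

9,302 units per year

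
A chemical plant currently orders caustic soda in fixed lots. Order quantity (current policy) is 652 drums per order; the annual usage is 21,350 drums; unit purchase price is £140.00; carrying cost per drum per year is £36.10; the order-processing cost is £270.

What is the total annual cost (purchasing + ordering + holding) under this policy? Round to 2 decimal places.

Orders/yr = 21,350/652 = 32.745; ordering cost = 32.745 × £270 = £8,841.26
Average inventory = 652/2 = 326; holding cost = 326 × £36.1 = £11,768.60
Purchase cost = D·C = 21,350 × 140 = £2,989,000.00
Total = £8,841.26 + £11,768.60 + £2,989,000.00 = £3,009,609.86

£3,009,609.86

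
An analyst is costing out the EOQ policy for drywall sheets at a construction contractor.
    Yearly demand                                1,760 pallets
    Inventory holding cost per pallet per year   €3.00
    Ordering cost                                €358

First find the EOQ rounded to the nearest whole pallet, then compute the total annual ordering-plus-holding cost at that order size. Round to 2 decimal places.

€1,944.35

Optimal lot size Q* = (2 × 1,760 × €358 / €3)^½ ≈ 648.12 → Q = 648 pallets
Ordering: D/Q × S = 1,760/648 × €358 = €972.35
Holding:  Q/2 × H = 648/2 × €3 = €972.00
Total = €972.35 + €972.00 = €1,944.35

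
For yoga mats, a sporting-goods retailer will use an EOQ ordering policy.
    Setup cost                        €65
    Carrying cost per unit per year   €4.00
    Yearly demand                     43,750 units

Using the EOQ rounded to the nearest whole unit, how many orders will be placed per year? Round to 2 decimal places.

36.70 orders per year

Q* = √(2·D·S / H) = √(2·43,750·65 / 4) = √1,421,875.0 ≈ 1,192.42 → Q = 1,192
Orders per year = D/Q = 43,750 / 1,192 = 36.703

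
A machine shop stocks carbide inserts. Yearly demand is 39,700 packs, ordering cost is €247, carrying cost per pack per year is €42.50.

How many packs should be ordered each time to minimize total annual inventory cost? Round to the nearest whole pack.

EOQ = √(2DS/H) = √(2 × 39,700 × 247 / 42.5)
    = √(461,454.12) ≈ 679.30

679 packs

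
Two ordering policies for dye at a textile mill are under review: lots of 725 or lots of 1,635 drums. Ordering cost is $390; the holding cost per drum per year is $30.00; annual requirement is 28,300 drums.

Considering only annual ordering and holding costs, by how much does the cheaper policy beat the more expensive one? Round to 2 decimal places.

Annual cost at Q: ordering D·S/Q plus holding Q·H/2.
TC(725) = (28,300/725)×390 + (725/2)×30 = $26,098.45
TC(1,635) = (28,300/1,635)×390 + (1,635/2)×30 = $31,275.46
Cheaper: Q = 725.  Difference = $5,177.01

$5,177.01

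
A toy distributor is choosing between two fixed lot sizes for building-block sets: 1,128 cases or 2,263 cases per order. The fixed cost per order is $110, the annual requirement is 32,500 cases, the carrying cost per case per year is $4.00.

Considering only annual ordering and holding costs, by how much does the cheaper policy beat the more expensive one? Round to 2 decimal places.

TC(Q) = (D/Q)S + (Q/2)H
TC(1,128) = (32,500/1,128)×110 + (1,128/2)×4 = $5,425.33
TC(2,263) = (32,500/2,263)×110 + (2,263/2)×4 = $6,105.76
Cheaper: Q = 1,128.  Difference = $680.44

$680.44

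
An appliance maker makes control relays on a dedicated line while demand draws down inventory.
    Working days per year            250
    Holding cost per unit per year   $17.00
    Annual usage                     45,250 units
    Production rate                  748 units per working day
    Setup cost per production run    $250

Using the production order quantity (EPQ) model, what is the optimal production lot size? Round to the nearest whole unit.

1,325 units

d = 45,250/250 = 181.0000 units/day;  effective holding cost H(1 − d/p) = 17·(1 − 181.0000/748) = 12.88636
Q* = √(2DS / H_eff) = √(2·45,250·250 / 12.88636) ≈ 1,325.04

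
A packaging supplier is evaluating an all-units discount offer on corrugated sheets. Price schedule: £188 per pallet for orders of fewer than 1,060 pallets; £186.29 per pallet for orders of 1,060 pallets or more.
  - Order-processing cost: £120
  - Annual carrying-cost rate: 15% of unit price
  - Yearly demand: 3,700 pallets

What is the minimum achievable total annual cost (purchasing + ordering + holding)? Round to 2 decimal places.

H₁ = 15%×£188 = £28.2000;  H₂ = 15%×£186.29 = £27.9435
EOQ₁ = √(2×3,700×120/28.2000) = 177.45  (< 1,060, feasible at tier 1)
EOQ₂ = √(2×3,700×120/27.9435) = 178.26  (< 1,060 → use Q = 1,060 at tier-2 price)
TC(tier 1 (EOQ₁), Q≈177.5) = £700,604.16
TC(tier 2, Q≈1,060.0) = £704,501.92
Minimum at tier 1 (EOQ₁): £700,604.16

£700,604.16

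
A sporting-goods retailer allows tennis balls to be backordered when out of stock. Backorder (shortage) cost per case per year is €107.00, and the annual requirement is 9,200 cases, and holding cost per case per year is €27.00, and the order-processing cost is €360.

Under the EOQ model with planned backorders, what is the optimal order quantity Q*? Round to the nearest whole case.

Basic EOQ = √(2·9,200·360/27) = 495.311
Backorder adjustment √((H+b)/b) = √((27+107)/107) = 1.1191
Q* = 495.311 × 1.1191 ≈ 554.29

554 cases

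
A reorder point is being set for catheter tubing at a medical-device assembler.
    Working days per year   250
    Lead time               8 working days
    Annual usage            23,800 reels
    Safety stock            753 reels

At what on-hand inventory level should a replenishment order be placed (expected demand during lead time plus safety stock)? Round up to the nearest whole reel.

1,515 reels

Daily demand d = 23,800 / 250 = 95.200 reels/day
Demand during lead time = 95.200 × 8 = 761.60
Reorder point = 761.60 + 753 = 1,514.60 → round up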